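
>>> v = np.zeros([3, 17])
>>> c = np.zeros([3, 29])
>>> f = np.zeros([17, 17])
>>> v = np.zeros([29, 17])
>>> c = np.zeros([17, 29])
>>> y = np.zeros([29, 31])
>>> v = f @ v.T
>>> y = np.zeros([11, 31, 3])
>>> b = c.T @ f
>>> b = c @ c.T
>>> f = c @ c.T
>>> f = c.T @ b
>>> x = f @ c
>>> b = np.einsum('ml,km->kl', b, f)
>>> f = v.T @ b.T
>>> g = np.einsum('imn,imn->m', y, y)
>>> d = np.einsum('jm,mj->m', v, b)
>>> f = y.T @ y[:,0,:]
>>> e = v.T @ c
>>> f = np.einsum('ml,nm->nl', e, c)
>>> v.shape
(17, 29)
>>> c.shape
(17, 29)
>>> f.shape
(17, 29)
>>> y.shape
(11, 31, 3)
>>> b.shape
(29, 17)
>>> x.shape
(29, 29)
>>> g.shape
(31,)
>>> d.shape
(29,)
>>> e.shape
(29, 29)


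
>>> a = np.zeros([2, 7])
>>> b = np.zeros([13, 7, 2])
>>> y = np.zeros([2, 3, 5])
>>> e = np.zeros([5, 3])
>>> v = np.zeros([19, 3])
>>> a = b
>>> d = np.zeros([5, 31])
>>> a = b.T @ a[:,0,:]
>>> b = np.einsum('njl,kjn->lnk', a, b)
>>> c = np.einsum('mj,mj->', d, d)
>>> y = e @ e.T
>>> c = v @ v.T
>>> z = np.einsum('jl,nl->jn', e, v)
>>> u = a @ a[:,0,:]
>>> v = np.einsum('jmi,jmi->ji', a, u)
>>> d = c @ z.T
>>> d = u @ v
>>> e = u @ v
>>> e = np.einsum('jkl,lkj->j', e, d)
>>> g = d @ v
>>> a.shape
(2, 7, 2)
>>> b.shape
(2, 2, 13)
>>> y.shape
(5, 5)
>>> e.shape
(2,)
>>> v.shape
(2, 2)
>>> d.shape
(2, 7, 2)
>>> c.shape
(19, 19)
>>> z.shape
(5, 19)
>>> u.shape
(2, 7, 2)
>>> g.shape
(2, 7, 2)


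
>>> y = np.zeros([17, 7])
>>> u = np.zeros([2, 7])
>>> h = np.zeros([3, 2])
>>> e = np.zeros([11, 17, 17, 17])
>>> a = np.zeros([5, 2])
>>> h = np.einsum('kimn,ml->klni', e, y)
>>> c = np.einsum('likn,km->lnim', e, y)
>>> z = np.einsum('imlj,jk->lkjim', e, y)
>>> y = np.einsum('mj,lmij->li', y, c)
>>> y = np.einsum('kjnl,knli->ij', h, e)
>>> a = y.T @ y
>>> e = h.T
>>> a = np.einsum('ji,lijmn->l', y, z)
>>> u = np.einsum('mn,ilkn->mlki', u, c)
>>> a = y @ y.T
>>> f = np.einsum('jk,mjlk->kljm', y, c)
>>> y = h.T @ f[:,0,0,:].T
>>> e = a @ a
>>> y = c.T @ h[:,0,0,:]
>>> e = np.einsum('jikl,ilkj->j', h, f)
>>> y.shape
(7, 17, 17, 17)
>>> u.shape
(2, 17, 17, 11)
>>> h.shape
(11, 7, 17, 17)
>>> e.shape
(11,)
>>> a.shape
(17, 17)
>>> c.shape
(11, 17, 17, 7)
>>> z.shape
(17, 7, 17, 11, 17)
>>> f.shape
(7, 17, 17, 11)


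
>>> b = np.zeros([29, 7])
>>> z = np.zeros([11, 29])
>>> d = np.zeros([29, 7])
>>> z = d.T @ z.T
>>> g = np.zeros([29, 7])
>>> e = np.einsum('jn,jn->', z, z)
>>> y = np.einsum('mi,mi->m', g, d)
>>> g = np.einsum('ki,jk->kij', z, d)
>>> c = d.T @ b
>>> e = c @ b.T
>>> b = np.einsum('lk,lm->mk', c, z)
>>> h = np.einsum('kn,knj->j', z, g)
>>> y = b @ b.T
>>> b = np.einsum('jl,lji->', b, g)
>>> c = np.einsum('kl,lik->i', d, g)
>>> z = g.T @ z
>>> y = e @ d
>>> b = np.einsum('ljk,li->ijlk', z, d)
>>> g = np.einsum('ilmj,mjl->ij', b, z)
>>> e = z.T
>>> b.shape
(7, 11, 29, 11)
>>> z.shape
(29, 11, 11)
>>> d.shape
(29, 7)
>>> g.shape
(7, 11)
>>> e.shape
(11, 11, 29)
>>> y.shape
(7, 7)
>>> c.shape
(11,)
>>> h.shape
(29,)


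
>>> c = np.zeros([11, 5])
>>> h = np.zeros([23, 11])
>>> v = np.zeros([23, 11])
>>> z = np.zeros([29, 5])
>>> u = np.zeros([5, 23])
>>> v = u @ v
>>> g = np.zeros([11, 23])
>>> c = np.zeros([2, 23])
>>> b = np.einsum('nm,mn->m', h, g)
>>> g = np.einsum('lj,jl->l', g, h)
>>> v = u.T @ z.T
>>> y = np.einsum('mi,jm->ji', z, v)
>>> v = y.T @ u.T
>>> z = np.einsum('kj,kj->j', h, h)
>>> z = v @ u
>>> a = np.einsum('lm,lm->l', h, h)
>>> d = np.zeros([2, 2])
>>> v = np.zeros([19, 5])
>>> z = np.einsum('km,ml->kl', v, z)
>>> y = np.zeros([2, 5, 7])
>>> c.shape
(2, 23)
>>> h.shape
(23, 11)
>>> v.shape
(19, 5)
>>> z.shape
(19, 23)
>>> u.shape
(5, 23)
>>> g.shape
(11,)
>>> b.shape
(11,)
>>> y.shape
(2, 5, 7)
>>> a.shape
(23,)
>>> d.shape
(2, 2)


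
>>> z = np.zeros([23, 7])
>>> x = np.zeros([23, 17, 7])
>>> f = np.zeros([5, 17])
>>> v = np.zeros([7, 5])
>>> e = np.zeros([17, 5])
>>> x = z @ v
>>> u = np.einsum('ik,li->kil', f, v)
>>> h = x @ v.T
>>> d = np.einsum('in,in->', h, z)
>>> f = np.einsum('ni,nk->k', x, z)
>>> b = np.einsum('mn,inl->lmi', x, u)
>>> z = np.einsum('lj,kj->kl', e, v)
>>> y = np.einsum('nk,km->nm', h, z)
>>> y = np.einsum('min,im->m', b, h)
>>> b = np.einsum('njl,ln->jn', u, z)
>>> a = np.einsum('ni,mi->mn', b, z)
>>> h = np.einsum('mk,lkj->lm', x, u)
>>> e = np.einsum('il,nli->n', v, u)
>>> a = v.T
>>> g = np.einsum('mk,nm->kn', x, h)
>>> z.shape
(7, 17)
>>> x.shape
(23, 5)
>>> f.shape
(7,)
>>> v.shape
(7, 5)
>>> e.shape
(17,)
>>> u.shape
(17, 5, 7)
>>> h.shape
(17, 23)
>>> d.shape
()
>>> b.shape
(5, 17)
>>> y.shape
(7,)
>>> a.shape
(5, 7)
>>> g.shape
(5, 17)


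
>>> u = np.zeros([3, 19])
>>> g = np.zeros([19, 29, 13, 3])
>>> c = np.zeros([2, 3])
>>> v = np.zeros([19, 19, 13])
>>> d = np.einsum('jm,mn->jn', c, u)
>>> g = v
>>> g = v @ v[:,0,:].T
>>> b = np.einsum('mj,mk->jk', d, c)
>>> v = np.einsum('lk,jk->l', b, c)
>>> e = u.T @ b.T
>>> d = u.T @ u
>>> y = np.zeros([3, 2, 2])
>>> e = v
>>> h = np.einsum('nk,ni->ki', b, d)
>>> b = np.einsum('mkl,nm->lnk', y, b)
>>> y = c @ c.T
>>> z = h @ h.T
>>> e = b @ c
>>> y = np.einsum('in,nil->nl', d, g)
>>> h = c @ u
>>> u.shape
(3, 19)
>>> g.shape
(19, 19, 19)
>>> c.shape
(2, 3)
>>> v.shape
(19,)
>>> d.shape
(19, 19)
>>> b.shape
(2, 19, 2)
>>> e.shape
(2, 19, 3)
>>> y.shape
(19, 19)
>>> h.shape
(2, 19)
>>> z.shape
(3, 3)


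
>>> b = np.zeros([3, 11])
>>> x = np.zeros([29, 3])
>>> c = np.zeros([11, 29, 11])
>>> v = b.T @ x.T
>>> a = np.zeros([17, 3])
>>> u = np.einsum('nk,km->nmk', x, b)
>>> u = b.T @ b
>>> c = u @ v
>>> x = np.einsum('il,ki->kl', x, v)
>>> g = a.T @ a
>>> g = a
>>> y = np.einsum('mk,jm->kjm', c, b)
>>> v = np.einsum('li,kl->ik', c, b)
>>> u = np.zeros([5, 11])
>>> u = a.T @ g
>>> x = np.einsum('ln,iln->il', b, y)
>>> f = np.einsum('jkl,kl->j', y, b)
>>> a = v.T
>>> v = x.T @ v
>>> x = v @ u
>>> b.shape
(3, 11)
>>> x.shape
(3, 3)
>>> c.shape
(11, 29)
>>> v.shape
(3, 3)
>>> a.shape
(3, 29)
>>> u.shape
(3, 3)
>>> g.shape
(17, 3)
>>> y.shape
(29, 3, 11)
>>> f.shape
(29,)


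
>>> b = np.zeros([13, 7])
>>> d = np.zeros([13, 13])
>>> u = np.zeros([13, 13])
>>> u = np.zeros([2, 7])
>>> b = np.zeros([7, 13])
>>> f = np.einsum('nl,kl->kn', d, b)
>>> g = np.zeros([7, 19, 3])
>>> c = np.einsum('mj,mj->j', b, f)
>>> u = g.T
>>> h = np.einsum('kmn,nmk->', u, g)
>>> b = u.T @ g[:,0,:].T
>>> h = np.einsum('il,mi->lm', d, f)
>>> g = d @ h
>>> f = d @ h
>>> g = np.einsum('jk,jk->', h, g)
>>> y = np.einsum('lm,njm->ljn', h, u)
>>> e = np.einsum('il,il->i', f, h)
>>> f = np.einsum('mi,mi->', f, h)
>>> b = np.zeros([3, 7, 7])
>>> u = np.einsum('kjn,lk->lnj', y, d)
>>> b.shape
(3, 7, 7)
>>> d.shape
(13, 13)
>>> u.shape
(13, 3, 19)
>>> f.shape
()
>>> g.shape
()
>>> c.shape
(13,)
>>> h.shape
(13, 7)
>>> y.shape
(13, 19, 3)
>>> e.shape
(13,)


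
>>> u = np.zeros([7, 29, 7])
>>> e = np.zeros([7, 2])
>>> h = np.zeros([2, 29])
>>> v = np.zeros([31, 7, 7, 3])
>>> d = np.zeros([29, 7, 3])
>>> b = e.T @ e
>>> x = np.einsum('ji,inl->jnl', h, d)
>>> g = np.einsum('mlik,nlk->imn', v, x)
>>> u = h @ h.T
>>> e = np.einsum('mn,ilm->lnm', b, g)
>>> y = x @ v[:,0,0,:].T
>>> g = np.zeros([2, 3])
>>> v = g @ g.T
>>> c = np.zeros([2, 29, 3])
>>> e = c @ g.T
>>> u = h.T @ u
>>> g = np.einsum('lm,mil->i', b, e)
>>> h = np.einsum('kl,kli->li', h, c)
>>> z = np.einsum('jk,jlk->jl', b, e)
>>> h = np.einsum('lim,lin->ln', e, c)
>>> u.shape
(29, 2)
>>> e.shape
(2, 29, 2)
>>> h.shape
(2, 3)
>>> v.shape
(2, 2)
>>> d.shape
(29, 7, 3)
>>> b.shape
(2, 2)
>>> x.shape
(2, 7, 3)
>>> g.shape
(29,)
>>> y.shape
(2, 7, 31)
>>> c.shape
(2, 29, 3)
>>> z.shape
(2, 29)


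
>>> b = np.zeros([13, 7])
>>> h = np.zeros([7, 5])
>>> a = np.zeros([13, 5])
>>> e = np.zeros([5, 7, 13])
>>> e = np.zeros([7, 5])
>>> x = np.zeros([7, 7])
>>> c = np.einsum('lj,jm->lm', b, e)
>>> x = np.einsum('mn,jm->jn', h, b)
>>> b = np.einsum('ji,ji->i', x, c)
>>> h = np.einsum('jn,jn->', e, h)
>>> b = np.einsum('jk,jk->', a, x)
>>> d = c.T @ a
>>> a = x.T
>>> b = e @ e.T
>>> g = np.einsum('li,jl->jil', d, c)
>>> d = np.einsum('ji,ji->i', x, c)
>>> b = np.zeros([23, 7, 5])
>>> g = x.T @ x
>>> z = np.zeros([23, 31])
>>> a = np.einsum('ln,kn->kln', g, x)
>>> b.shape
(23, 7, 5)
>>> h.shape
()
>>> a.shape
(13, 5, 5)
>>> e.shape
(7, 5)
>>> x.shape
(13, 5)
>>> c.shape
(13, 5)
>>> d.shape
(5,)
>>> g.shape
(5, 5)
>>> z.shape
(23, 31)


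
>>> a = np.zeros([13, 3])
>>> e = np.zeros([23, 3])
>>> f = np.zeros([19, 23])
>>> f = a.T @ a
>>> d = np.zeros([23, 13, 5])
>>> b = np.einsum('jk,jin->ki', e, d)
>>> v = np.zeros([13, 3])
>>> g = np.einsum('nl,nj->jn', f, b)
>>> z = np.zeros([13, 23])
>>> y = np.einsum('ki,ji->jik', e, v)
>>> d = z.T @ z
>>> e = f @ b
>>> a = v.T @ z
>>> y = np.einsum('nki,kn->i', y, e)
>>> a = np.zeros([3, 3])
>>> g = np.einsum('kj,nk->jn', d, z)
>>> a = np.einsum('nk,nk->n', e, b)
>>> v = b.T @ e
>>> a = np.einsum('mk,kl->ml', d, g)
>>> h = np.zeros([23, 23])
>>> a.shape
(23, 13)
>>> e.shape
(3, 13)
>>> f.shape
(3, 3)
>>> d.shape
(23, 23)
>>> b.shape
(3, 13)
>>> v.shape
(13, 13)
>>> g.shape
(23, 13)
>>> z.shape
(13, 23)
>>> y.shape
(23,)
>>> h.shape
(23, 23)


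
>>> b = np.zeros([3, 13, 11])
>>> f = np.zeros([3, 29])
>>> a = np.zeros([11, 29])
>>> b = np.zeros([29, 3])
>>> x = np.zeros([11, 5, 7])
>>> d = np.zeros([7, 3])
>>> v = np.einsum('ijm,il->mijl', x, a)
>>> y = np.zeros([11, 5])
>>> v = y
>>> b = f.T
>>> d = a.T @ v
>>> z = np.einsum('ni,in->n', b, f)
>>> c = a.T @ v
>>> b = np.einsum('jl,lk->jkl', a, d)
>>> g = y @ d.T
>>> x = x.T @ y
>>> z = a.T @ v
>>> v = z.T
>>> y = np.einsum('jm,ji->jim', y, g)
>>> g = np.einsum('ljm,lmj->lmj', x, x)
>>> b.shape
(11, 5, 29)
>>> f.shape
(3, 29)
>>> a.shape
(11, 29)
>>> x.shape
(7, 5, 5)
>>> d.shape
(29, 5)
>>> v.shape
(5, 29)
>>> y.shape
(11, 29, 5)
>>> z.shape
(29, 5)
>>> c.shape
(29, 5)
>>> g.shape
(7, 5, 5)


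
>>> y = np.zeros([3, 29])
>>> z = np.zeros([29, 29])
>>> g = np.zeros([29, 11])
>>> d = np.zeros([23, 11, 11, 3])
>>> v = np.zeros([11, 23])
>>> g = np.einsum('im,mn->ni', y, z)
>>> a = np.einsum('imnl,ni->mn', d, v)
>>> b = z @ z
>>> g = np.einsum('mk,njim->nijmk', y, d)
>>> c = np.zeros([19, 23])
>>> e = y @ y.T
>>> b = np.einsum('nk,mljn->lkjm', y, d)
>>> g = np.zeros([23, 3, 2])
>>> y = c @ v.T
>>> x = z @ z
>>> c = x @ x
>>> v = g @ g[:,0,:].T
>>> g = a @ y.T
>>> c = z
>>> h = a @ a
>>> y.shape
(19, 11)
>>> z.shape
(29, 29)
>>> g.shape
(11, 19)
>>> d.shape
(23, 11, 11, 3)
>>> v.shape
(23, 3, 23)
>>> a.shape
(11, 11)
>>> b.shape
(11, 29, 11, 23)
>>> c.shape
(29, 29)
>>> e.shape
(3, 3)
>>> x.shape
(29, 29)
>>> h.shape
(11, 11)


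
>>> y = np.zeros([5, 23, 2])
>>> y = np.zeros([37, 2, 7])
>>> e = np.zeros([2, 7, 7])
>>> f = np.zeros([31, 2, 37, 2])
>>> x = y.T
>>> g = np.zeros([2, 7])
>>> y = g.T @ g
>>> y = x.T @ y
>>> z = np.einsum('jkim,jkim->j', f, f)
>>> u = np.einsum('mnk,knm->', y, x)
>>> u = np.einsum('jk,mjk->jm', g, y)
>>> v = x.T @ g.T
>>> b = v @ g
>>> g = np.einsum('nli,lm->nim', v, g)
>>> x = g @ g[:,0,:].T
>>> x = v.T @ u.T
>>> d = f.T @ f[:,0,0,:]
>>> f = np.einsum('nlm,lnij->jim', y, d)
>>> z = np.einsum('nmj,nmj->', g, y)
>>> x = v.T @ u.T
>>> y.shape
(37, 2, 7)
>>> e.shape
(2, 7, 7)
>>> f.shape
(2, 2, 7)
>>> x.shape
(2, 2, 2)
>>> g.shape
(37, 2, 7)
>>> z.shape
()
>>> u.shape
(2, 37)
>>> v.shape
(37, 2, 2)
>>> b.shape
(37, 2, 7)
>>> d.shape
(2, 37, 2, 2)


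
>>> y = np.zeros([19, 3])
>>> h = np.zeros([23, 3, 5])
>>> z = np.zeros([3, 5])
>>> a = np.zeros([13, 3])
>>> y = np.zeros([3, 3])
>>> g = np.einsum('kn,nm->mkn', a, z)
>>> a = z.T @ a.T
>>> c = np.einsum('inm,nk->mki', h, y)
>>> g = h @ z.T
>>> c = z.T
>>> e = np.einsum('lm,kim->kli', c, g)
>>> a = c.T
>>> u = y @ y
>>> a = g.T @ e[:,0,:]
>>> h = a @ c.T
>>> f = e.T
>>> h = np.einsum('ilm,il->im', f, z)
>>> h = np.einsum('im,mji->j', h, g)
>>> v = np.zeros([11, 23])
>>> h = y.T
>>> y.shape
(3, 3)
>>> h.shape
(3, 3)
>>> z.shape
(3, 5)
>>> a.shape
(3, 3, 3)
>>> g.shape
(23, 3, 3)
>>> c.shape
(5, 3)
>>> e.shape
(23, 5, 3)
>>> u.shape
(3, 3)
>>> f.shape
(3, 5, 23)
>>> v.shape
(11, 23)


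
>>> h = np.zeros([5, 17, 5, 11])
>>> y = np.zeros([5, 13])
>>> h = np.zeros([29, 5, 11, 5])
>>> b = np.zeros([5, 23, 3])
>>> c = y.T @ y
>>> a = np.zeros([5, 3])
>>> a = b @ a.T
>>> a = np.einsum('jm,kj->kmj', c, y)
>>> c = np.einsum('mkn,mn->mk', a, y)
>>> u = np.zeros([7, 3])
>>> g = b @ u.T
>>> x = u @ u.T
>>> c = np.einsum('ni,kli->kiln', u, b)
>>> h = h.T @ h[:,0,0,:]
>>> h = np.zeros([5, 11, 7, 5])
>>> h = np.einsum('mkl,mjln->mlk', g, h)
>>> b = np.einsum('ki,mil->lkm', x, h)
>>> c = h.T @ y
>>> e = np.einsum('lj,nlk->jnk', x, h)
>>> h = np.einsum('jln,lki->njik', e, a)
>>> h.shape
(23, 7, 13, 13)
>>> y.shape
(5, 13)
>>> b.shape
(23, 7, 5)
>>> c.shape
(23, 7, 13)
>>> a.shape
(5, 13, 13)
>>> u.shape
(7, 3)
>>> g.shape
(5, 23, 7)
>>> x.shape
(7, 7)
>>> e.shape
(7, 5, 23)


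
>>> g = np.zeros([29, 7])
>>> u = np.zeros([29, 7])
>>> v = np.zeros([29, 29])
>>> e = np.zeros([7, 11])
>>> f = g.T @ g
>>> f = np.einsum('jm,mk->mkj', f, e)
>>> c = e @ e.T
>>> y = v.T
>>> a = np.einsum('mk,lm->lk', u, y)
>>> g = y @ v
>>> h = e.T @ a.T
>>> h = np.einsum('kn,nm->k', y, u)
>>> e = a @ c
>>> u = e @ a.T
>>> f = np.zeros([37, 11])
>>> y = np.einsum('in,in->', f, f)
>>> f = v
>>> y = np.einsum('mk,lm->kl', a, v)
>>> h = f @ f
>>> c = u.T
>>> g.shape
(29, 29)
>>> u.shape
(29, 29)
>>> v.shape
(29, 29)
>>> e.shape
(29, 7)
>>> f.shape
(29, 29)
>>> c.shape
(29, 29)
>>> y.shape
(7, 29)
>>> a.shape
(29, 7)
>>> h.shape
(29, 29)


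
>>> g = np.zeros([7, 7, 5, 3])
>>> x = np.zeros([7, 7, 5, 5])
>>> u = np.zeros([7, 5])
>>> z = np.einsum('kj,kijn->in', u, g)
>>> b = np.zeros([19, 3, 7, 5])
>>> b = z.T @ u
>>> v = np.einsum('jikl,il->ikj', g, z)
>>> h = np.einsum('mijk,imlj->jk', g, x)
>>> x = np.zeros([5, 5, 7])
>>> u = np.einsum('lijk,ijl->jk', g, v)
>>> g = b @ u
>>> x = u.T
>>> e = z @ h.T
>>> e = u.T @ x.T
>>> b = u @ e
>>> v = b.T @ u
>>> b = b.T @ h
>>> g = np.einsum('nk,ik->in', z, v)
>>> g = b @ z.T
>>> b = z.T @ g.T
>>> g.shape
(3, 7)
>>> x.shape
(3, 5)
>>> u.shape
(5, 3)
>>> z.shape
(7, 3)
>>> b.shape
(3, 3)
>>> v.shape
(3, 3)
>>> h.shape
(5, 3)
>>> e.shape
(3, 3)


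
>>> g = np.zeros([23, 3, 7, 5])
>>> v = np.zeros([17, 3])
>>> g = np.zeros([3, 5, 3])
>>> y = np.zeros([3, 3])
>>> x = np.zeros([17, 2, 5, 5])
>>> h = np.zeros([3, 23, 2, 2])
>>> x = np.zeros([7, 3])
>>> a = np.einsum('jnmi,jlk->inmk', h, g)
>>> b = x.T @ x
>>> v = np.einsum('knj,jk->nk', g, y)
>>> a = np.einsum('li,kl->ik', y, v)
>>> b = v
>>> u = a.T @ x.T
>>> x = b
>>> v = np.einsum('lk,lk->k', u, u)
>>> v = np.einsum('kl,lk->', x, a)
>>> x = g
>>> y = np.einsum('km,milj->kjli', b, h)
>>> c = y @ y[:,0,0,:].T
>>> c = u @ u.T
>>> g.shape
(3, 5, 3)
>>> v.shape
()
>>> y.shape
(5, 2, 2, 23)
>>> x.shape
(3, 5, 3)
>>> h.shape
(3, 23, 2, 2)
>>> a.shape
(3, 5)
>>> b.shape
(5, 3)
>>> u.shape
(5, 7)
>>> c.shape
(5, 5)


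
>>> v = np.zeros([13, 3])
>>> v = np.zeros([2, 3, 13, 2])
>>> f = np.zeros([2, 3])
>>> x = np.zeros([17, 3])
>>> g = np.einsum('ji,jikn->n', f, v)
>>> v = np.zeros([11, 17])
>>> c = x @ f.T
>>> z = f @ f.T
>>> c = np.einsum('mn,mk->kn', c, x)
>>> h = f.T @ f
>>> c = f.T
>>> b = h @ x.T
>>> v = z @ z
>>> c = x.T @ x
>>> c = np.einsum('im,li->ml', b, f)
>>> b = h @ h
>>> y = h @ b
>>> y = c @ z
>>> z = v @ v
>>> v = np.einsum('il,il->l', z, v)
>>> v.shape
(2,)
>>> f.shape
(2, 3)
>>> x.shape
(17, 3)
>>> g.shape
(2,)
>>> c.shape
(17, 2)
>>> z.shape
(2, 2)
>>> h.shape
(3, 3)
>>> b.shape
(3, 3)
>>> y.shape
(17, 2)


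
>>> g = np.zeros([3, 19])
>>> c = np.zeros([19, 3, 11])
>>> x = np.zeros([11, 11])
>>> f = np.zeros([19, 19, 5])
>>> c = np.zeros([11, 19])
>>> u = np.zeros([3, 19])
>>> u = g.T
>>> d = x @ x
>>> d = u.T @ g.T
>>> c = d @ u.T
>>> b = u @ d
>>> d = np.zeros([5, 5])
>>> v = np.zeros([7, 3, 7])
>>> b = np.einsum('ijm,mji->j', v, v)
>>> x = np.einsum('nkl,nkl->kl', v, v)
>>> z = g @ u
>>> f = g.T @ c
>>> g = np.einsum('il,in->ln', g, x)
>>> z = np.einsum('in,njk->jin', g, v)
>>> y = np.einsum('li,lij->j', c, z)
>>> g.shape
(19, 7)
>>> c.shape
(3, 19)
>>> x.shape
(3, 7)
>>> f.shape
(19, 19)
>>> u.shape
(19, 3)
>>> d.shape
(5, 5)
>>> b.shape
(3,)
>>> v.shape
(7, 3, 7)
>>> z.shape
(3, 19, 7)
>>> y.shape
(7,)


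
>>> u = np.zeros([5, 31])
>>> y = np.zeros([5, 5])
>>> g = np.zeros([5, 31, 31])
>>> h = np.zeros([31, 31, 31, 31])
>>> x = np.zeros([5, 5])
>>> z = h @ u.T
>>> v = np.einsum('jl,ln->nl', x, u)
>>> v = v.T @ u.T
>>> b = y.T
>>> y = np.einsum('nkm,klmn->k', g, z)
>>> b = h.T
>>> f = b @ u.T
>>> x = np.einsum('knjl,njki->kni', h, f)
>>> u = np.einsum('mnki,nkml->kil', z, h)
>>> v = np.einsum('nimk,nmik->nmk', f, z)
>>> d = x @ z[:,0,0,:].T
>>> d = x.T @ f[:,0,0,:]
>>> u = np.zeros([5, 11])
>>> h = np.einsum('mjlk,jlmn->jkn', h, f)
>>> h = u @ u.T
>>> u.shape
(5, 11)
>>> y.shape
(31,)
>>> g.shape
(5, 31, 31)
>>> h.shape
(5, 5)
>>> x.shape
(31, 31, 5)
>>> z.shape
(31, 31, 31, 5)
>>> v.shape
(31, 31, 5)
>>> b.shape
(31, 31, 31, 31)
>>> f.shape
(31, 31, 31, 5)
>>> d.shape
(5, 31, 5)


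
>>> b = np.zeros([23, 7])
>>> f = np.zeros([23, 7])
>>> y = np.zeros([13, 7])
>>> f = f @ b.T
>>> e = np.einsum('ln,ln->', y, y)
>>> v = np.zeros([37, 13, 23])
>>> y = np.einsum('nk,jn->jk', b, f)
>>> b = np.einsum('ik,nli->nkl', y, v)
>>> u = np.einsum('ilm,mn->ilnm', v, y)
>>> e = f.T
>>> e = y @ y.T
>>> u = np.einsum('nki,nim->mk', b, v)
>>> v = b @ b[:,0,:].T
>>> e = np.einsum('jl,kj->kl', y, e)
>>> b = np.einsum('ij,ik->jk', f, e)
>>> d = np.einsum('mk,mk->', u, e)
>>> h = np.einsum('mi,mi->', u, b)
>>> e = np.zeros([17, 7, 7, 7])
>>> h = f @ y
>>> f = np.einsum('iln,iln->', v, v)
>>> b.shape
(23, 7)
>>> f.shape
()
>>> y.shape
(23, 7)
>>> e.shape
(17, 7, 7, 7)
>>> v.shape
(37, 7, 37)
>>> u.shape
(23, 7)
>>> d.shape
()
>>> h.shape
(23, 7)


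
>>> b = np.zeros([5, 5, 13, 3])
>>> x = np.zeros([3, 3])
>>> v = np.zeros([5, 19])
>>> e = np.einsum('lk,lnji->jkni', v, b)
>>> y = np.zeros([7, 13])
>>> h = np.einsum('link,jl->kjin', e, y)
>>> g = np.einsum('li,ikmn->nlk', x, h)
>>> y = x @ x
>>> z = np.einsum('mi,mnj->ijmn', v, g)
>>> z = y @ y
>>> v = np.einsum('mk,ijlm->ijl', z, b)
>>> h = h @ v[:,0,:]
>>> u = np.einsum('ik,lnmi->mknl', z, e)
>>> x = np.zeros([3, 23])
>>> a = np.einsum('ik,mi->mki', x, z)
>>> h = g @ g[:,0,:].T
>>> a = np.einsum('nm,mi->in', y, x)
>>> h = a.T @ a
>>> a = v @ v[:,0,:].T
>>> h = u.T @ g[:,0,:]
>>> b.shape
(5, 5, 13, 3)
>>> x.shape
(3, 23)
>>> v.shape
(5, 5, 13)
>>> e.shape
(13, 19, 5, 3)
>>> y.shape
(3, 3)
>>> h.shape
(13, 19, 3, 7)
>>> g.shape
(5, 3, 7)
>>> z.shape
(3, 3)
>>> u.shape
(5, 3, 19, 13)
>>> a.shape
(5, 5, 5)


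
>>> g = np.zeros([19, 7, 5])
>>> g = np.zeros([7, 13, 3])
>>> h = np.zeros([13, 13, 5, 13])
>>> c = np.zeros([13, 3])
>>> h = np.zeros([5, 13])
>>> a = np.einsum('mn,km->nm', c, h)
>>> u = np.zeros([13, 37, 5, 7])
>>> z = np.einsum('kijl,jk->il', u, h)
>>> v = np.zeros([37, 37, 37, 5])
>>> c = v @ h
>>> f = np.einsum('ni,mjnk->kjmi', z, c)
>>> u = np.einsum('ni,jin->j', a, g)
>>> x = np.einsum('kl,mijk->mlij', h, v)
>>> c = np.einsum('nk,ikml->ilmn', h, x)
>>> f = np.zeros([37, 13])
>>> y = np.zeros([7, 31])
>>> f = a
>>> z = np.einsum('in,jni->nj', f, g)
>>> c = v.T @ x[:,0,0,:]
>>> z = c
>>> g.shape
(7, 13, 3)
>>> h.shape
(5, 13)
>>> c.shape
(5, 37, 37, 37)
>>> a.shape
(3, 13)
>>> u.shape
(7,)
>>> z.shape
(5, 37, 37, 37)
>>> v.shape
(37, 37, 37, 5)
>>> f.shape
(3, 13)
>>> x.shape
(37, 13, 37, 37)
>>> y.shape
(7, 31)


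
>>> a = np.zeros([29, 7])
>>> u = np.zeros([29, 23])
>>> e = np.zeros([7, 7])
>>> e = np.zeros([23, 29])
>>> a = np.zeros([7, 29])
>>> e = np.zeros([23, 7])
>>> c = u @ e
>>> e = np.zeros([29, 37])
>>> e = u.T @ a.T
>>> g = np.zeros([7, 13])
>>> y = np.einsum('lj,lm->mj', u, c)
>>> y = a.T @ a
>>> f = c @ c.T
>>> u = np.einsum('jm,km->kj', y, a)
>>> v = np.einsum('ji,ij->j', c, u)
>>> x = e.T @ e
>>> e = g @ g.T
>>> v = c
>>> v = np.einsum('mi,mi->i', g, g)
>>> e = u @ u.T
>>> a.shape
(7, 29)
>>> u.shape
(7, 29)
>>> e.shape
(7, 7)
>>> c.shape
(29, 7)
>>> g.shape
(7, 13)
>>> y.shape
(29, 29)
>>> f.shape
(29, 29)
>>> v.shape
(13,)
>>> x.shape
(7, 7)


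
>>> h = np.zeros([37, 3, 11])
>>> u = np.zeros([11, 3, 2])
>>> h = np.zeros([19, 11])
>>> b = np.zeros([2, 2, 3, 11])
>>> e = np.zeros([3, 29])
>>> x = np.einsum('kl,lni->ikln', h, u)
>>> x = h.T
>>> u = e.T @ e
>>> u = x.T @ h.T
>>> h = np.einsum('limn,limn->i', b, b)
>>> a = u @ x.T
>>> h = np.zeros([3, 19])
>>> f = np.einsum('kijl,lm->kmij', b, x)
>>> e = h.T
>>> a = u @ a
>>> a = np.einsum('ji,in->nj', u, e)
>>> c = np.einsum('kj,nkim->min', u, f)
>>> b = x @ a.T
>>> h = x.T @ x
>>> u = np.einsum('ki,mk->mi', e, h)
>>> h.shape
(19, 19)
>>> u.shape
(19, 3)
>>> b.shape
(11, 3)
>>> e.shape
(19, 3)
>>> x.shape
(11, 19)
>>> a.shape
(3, 19)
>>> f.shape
(2, 19, 2, 3)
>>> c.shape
(3, 2, 2)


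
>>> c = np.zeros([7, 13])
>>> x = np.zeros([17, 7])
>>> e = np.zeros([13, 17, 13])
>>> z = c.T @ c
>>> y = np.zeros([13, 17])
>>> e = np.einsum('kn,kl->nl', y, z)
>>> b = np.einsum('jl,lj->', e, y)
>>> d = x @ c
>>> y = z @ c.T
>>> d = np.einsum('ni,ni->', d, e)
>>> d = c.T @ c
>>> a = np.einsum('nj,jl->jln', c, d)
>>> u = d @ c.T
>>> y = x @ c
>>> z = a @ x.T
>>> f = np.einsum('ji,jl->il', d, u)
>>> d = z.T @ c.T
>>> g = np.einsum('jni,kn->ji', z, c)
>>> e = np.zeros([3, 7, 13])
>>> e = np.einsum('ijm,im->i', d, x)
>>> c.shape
(7, 13)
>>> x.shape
(17, 7)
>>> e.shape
(17,)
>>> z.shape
(13, 13, 17)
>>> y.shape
(17, 13)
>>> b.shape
()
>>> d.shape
(17, 13, 7)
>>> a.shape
(13, 13, 7)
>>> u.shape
(13, 7)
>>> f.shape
(13, 7)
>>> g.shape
(13, 17)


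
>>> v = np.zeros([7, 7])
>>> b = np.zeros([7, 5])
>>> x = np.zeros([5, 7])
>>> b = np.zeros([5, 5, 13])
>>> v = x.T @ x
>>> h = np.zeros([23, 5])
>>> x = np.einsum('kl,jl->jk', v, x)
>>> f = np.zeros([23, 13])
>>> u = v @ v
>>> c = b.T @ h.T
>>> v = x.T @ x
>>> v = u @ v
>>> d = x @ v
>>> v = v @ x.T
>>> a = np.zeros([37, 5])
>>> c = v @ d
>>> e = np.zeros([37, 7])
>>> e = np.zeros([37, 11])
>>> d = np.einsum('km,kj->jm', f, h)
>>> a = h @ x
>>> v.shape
(7, 5)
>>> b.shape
(5, 5, 13)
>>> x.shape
(5, 7)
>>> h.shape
(23, 5)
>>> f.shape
(23, 13)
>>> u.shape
(7, 7)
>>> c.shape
(7, 7)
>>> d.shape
(5, 13)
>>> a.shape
(23, 7)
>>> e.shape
(37, 11)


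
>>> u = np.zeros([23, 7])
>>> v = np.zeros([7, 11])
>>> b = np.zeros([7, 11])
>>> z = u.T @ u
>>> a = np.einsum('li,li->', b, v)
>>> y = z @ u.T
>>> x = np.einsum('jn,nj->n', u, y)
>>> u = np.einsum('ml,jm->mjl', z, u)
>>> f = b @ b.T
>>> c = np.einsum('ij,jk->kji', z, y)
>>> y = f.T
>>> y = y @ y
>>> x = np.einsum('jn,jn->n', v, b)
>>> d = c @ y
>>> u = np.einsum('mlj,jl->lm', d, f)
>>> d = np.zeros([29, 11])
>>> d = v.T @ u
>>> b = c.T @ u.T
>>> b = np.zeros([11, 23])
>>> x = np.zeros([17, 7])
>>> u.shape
(7, 23)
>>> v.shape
(7, 11)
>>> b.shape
(11, 23)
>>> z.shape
(7, 7)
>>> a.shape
()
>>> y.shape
(7, 7)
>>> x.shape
(17, 7)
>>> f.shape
(7, 7)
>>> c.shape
(23, 7, 7)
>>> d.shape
(11, 23)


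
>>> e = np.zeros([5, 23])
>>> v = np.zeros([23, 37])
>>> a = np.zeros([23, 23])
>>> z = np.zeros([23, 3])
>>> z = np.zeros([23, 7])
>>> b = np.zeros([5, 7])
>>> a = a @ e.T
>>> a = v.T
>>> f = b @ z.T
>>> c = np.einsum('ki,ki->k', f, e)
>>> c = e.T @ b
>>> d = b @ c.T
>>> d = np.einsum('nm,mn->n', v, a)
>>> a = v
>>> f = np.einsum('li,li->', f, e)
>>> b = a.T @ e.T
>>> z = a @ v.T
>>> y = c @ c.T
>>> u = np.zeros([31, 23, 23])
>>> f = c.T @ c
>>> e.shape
(5, 23)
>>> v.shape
(23, 37)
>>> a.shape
(23, 37)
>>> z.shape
(23, 23)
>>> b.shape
(37, 5)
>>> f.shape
(7, 7)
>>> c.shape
(23, 7)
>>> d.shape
(23,)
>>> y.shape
(23, 23)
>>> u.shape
(31, 23, 23)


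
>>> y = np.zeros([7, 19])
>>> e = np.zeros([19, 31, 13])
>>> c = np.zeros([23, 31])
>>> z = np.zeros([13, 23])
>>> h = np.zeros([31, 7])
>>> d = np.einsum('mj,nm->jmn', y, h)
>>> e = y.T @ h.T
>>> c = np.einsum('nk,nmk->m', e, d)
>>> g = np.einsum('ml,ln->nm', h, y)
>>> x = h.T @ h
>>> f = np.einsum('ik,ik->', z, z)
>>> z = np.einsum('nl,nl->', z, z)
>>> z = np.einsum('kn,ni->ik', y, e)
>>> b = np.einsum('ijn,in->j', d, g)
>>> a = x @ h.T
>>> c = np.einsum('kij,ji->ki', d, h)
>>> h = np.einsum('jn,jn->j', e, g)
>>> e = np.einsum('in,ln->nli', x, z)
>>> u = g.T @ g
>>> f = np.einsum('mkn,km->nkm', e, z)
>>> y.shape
(7, 19)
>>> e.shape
(7, 31, 7)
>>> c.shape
(19, 7)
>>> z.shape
(31, 7)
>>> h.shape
(19,)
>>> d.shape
(19, 7, 31)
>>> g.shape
(19, 31)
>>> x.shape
(7, 7)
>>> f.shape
(7, 31, 7)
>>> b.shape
(7,)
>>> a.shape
(7, 31)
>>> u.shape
(31, 31)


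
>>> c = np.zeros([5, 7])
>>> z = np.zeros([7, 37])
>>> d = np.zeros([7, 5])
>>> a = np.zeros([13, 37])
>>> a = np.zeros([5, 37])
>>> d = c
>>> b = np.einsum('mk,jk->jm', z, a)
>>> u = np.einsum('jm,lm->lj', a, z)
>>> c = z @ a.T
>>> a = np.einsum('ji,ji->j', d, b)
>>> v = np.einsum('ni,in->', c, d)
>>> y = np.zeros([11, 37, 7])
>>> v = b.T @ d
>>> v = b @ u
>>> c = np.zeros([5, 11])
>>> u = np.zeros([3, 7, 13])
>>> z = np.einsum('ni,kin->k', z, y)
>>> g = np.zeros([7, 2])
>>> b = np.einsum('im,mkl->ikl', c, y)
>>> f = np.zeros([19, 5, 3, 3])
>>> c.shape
(5, 11)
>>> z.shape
(11,)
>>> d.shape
(5, 7)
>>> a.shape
(5,)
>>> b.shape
(5, 37, 7)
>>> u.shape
(3, 7, 13)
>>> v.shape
(5, 5)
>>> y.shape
(11, 37, 7)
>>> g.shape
(7, 2)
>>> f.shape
(19, 5, 3, 3)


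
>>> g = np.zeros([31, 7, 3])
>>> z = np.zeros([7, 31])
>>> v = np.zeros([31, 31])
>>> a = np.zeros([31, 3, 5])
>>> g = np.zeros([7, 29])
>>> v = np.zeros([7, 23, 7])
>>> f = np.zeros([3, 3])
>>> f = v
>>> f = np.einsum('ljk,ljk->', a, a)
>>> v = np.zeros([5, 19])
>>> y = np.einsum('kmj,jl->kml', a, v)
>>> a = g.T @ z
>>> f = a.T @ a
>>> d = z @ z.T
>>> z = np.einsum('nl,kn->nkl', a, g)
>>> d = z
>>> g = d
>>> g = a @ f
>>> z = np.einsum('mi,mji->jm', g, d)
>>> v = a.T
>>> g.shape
(29, 31)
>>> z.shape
(7, 29)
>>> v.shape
(31, 29)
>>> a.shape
(29, 31)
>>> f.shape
(31, 31)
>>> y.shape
(31, 3, 19)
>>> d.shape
(29, 7, 31)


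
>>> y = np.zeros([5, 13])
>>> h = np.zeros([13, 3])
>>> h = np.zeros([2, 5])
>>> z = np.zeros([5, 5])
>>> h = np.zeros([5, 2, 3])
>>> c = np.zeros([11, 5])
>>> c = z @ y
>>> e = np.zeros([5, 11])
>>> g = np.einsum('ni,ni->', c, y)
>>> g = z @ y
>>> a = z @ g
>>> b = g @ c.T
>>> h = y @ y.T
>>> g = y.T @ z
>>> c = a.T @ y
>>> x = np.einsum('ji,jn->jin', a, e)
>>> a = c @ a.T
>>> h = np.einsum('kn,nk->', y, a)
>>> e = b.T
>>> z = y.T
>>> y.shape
(5, 13)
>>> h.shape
()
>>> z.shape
(13, 5)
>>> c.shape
(13, 13)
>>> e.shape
(5, 5)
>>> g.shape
(13, 5)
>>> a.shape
(13, 5)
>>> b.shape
(5, 5)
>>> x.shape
(5, 13, 11)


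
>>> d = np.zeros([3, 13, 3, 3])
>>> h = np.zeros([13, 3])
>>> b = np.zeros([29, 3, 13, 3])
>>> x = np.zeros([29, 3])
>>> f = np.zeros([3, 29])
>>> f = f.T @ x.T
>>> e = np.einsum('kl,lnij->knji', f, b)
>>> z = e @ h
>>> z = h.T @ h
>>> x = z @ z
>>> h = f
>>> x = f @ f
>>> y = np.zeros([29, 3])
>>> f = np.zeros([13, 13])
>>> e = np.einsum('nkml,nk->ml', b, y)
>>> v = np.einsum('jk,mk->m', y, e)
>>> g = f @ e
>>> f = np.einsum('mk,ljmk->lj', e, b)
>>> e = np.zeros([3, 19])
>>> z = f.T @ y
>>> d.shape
(3, 13, 3, 3)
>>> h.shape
(29, 29)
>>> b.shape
(29, 3, 13, 3)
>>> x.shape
(29, 29)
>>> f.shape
(29, 3)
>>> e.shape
(3, 19)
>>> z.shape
(3, 3)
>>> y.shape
(29, 3)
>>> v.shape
(13,)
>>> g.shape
(13, 3)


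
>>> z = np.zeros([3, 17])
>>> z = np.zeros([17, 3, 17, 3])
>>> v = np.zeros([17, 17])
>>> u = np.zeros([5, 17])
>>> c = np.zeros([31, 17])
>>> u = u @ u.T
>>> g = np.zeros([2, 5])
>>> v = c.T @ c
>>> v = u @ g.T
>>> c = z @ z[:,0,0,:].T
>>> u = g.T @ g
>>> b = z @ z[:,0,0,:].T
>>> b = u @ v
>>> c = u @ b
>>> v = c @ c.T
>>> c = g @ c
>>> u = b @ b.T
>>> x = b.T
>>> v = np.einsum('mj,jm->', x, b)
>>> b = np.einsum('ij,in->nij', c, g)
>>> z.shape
(17, 3, 17, 3)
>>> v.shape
()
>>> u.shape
(5, 5)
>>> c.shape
(2, 2)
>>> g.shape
(2, 5)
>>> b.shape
(5, 2, 2)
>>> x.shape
(2, 5)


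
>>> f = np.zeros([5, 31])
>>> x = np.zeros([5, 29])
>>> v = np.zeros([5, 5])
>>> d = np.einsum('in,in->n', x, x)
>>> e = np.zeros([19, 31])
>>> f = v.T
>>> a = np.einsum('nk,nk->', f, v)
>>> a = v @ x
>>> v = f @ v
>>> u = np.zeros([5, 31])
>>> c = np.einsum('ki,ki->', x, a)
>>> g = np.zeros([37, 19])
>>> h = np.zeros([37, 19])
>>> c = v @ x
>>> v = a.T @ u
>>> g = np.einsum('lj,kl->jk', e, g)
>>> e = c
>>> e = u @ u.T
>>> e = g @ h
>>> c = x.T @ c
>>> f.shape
(5, 5)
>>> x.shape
(5, 29)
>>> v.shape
(29, 31)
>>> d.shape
(29,)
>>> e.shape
(31, 19)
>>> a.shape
(5, 29)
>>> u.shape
(5, 31)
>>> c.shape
(29, 29)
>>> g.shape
(31, 37)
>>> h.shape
(37, 19)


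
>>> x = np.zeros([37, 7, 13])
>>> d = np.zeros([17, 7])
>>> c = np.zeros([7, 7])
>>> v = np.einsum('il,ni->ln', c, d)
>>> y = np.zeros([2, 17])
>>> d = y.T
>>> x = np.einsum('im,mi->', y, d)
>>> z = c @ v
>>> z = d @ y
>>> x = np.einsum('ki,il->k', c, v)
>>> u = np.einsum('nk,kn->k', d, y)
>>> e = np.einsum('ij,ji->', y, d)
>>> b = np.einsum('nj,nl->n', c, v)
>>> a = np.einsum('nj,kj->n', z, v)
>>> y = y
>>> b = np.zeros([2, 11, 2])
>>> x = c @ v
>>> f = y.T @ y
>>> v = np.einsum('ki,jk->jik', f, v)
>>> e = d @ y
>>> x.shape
(7, 17)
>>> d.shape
(17, 2)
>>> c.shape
(7, 7)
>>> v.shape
(7, 17, 17)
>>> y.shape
(2, 17)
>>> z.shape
(17, 17)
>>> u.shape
(2,)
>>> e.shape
(17, 17)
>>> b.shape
(2, 11, 2)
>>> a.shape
(17,)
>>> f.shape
(17, 17)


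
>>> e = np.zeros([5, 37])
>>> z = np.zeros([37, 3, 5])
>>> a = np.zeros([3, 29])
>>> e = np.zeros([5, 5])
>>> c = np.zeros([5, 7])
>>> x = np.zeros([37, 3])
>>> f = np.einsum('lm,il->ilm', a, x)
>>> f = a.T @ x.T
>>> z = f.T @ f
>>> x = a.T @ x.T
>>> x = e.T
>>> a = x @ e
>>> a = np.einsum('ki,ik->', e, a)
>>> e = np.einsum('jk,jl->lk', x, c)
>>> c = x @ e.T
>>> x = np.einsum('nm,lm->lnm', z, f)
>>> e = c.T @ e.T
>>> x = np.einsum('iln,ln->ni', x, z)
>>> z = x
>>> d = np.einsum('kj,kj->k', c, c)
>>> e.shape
(7, 7)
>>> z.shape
(37, 29)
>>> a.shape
()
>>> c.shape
(5, 7)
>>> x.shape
(37, 29)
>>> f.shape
(29, 37)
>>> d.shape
(5,)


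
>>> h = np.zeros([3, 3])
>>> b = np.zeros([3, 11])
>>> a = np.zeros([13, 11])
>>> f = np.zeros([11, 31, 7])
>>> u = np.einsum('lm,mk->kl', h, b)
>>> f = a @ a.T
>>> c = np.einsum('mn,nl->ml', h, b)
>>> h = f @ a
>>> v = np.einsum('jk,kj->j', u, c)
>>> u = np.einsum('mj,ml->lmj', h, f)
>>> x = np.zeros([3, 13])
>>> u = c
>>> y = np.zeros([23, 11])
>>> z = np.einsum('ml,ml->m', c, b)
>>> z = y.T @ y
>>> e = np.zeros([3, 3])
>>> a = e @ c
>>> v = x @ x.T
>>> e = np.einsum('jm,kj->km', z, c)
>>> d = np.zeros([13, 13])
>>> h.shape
(13, 11)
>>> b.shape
(3, 11)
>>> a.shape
(3, 11)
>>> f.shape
(13, 13)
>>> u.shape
(3, 11)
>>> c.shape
(3, 11)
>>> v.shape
(3, 3)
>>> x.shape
(3, 13)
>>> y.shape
(23, 11)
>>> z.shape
(11, 11)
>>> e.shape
(3, 11)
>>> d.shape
(13, 13)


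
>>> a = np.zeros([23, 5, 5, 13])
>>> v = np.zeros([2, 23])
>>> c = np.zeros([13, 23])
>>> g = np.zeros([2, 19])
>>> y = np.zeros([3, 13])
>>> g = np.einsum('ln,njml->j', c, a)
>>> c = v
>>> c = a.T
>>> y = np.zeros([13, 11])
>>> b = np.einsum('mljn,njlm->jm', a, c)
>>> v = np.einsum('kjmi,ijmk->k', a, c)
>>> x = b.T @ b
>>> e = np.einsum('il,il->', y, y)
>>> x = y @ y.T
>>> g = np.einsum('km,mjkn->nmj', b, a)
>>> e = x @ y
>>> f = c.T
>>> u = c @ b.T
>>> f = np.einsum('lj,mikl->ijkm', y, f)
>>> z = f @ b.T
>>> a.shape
(23, 5, 5, 13)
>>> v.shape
(23,)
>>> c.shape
(13, 5, 5, 23)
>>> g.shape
(13, 23, 5)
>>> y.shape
(13, 11)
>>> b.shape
(5, 23)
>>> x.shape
(13, 13)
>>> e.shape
(13, 11)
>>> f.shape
(5, 11, 5, 23)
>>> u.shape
(13, 5, 5, 5)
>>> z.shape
(5, 11, 5, 5)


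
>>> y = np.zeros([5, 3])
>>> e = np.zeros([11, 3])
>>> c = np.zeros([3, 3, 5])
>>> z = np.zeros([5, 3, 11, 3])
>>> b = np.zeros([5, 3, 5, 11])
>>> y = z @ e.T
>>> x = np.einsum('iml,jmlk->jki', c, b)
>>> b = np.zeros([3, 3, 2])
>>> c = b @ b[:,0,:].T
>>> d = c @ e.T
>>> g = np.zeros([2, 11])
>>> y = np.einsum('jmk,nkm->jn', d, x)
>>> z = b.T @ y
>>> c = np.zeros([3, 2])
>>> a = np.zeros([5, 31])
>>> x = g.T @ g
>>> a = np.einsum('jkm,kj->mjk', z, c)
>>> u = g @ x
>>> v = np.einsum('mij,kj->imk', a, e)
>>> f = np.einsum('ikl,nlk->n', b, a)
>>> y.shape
(3, 5)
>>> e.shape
(11, 3)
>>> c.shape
(3, 2)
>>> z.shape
(2, 3, 5)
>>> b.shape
(3, 3, 2)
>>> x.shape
(11, 11)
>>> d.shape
(3, 3, 11)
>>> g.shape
(2, 11)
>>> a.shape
(5, 2, 3)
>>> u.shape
(2, 11)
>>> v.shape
(2, 5, 11)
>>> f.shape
(5,)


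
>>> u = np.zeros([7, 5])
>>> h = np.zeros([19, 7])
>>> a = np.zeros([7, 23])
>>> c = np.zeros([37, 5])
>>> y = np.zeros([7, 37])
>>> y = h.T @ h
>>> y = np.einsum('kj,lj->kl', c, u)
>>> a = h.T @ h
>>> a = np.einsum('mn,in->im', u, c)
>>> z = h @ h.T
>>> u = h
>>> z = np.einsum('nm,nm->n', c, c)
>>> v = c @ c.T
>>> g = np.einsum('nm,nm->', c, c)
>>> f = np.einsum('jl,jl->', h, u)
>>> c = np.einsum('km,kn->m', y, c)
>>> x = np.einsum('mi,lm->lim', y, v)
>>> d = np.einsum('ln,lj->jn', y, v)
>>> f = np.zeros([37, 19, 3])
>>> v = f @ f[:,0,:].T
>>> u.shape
(19, 7)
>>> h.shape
(19, 7)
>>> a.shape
(37, 7)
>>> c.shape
(7,)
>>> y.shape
(37, 7)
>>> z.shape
(37,)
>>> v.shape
(37, 19, 37)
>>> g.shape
()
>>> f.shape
(37, 19, 3)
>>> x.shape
(37, 7, 37)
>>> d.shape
(37, 7)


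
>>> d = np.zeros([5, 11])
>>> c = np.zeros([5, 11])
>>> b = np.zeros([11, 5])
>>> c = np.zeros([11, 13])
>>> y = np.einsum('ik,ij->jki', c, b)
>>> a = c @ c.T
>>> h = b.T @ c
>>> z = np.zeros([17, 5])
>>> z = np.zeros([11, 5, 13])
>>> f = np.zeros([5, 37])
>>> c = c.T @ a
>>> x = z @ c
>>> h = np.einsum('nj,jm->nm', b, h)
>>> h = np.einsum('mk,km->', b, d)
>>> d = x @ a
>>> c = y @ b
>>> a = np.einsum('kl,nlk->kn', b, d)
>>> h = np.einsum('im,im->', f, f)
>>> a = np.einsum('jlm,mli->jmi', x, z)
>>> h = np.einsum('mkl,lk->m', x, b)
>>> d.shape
(11, 5, 11)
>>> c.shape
(5, 13, 5)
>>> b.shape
(11, 5)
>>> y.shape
(5, 13, 11)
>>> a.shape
(11, 11, 13)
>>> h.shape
(11,)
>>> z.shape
(11, 5, 13)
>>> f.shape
(5, 37)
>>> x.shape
(11, 5, 11)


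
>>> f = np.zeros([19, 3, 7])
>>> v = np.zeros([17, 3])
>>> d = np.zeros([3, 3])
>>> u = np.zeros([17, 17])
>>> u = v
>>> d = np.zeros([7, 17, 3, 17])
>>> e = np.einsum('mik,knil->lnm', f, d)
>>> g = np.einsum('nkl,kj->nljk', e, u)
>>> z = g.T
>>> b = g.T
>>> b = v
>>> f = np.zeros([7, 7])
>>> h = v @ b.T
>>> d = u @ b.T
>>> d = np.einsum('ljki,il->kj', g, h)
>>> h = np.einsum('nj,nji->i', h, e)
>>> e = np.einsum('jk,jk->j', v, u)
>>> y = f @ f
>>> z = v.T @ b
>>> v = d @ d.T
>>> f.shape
(7, 7)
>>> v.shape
(3, 3)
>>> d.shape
(3, 19)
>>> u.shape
(17, 3)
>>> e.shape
(17,)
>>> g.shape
(17, 19, 3, 17)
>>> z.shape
(3, 3)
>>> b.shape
(17, 3)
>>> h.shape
(19,)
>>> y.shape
(7, 7)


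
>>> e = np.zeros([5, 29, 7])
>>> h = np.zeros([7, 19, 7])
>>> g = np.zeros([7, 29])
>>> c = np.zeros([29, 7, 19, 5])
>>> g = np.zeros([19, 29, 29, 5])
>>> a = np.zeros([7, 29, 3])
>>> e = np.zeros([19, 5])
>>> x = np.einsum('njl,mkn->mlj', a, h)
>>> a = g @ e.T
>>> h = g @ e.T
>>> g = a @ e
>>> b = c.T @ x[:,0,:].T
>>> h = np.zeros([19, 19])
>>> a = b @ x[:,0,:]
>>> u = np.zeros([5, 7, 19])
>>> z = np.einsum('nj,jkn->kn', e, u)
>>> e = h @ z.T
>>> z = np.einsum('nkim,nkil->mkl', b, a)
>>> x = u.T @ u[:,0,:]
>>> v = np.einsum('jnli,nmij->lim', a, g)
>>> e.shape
(19, 7)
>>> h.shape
(19, 19)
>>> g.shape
(19, 29, 29, 5)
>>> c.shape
(29, 7, 19, 5)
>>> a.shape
(5, 19, 7, 29)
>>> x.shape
(19, 7, 19)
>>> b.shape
(5, 19, 7, 7)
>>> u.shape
(5, 7, 19)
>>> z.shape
(7, 19, 29)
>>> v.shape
(7, 29, 29)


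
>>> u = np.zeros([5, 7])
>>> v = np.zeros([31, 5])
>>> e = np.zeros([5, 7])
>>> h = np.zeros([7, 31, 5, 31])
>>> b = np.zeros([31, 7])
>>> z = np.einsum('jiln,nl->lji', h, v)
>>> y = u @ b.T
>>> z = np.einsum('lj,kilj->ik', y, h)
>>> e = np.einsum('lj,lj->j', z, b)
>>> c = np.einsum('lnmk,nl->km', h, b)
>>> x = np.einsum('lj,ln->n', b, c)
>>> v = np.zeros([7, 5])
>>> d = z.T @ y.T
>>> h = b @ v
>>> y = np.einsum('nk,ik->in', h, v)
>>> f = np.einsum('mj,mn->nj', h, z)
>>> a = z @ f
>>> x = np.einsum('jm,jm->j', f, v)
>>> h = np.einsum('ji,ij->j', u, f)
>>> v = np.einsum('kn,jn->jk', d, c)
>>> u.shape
(5, 7)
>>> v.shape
(31, 7)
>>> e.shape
(7,)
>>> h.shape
(5,)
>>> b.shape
(31, 7)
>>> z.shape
(31, 7)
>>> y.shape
(7, 31)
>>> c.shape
(31, 5)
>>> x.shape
(7,)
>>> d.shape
(7, 5)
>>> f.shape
(7, 5)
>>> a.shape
(31, 5)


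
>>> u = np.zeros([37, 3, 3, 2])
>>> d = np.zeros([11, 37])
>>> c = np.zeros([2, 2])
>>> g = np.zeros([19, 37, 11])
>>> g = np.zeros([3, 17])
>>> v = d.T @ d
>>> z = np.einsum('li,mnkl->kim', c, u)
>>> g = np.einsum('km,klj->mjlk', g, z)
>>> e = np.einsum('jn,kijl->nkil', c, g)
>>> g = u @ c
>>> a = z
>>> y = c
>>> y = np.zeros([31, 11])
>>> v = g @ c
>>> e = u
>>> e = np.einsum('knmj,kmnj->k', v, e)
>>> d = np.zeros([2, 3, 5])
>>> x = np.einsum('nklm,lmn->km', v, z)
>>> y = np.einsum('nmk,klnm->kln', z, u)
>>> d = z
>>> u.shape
(37, 3, 3, 2)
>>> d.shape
(3, 2, 37)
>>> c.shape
(2, 2)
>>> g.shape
(37, 3, 3, 2)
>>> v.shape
(37, 3, 3, 2)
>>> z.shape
(3, 2, 37)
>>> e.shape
(37,)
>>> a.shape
(3, 2, 37)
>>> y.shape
(37, 3, 3)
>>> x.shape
(3, 2)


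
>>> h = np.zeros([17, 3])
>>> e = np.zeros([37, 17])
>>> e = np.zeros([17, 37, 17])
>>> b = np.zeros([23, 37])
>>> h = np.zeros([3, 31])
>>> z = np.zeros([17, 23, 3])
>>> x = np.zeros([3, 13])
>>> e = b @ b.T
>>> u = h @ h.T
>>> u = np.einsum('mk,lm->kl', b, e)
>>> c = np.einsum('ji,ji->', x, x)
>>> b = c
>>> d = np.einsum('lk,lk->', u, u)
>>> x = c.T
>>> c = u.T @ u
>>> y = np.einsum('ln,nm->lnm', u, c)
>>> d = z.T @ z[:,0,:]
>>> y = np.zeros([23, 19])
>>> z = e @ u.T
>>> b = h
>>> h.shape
(3, 31)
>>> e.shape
(23, 23)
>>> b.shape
(3, 31)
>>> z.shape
(23, 37)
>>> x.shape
()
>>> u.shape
(37, 23)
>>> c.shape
(23, 23)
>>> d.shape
(3, 23, 3)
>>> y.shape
(23, 19)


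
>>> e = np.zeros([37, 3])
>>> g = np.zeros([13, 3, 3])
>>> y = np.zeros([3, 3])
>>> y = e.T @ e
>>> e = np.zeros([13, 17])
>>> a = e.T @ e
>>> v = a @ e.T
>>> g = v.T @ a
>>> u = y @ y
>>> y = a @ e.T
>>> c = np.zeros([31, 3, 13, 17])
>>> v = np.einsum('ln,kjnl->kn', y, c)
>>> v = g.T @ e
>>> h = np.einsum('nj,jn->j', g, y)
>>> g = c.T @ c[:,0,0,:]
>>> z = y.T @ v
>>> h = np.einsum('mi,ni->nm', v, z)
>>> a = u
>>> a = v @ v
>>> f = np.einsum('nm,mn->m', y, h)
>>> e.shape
(13, 17)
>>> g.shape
(17, 13, 3, 17)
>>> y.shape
(17, 13)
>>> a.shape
(17, 17)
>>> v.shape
(17, 17)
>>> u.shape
(3, 3)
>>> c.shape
(31, 3, 13, 17)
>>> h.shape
(13, 17)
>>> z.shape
(13, 17)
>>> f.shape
(13,)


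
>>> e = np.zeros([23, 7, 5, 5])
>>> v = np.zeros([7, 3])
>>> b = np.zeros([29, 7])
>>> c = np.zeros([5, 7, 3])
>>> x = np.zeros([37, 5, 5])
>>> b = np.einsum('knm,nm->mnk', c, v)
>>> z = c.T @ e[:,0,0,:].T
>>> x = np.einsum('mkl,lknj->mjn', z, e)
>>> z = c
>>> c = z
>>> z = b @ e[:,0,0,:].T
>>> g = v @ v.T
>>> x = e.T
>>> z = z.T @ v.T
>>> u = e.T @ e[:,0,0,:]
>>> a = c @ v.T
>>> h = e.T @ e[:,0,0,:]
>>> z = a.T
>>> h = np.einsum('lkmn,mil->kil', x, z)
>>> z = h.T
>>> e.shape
(23, 7, 5, 5)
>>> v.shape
(7, 3)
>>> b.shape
(3, 7, 5)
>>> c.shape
(5, 7, 3)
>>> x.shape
(5, 5, 7, 23)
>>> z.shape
(5, 7, 5)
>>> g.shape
(7, 7)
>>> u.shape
(5, 5, 7, 5)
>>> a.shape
(5, 7, 7)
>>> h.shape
(5, 7, 5)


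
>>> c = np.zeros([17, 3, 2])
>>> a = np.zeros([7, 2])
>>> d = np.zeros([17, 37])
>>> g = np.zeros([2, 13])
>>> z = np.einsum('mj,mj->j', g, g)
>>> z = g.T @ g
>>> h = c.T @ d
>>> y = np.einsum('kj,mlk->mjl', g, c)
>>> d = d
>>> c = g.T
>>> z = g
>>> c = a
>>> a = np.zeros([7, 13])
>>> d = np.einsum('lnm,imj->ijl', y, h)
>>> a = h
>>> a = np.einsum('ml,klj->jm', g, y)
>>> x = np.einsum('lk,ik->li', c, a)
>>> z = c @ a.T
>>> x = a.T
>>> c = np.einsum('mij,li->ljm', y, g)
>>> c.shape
(2, 3, 17)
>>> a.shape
(3, 2)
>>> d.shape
(2, 37, 17)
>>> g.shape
(2, 13)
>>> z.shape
(7, 3)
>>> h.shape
(2, 3, 37)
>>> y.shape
(17, 13, 3)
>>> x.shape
(2, 3)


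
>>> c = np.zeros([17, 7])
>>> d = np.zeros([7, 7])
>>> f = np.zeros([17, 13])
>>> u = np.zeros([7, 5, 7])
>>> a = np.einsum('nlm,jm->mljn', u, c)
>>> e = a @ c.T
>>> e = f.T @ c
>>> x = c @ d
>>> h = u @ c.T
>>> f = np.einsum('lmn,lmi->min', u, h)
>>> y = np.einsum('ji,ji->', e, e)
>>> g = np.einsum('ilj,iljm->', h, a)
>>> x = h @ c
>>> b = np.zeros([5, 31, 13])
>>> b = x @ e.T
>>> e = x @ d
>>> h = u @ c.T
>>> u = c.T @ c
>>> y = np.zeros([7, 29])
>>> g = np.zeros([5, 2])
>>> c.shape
(17, 7)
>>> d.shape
(7, 7)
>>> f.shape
(5, 17, 7)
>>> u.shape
(7, 7)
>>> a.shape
(7, 5, 17, 7)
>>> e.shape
(7, 5, 7)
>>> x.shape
(7, 5, 7)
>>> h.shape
(7, 5, 17)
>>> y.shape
(7, 29)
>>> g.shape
(5, 2)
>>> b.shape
(7, 5, 13)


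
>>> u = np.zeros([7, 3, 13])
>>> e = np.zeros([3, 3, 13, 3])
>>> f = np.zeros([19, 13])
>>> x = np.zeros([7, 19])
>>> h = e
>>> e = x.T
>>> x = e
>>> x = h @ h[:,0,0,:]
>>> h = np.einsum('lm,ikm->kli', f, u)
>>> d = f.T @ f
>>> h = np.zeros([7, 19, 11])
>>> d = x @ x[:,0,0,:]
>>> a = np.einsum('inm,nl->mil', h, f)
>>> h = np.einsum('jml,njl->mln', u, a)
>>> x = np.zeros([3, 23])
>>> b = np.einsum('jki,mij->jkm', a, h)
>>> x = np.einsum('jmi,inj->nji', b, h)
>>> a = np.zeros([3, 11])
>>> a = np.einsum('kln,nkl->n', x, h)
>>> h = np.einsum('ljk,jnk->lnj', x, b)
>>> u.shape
(7, 3, 13)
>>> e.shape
(19, 7)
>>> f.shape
(19, 13)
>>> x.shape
(13, 11, 3)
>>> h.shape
(13, 7, 11)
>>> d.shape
(3, 3, 13, 3)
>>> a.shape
(3,)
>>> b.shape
(11, 7, 3)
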